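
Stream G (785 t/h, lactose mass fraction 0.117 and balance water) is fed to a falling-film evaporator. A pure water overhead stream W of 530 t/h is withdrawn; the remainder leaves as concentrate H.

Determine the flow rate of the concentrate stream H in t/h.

Concentrate = 785 − 530 = 255 t/h.

255 t/h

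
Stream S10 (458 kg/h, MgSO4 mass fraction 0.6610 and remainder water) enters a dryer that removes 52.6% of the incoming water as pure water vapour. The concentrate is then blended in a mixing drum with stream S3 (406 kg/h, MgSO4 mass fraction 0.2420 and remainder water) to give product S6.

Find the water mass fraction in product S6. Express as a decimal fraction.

Vapour removed = 0.526×0.339×458 = 81.668 kg/h; concentrate = 376.33 kg/h.
water reaching the mixer = 73.594 (from concentrate) + 406×0.758 = 381.34 kg/h.
Product flow = 376.33 + 406 = 782.33 kg/h; water fraction = 0.4874.

0.4874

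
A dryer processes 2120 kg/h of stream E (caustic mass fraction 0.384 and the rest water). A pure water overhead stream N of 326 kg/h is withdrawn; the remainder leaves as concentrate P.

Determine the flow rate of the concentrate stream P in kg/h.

Concentrate = 2120 − 326 = 1794 kg/h.

1794 kg/h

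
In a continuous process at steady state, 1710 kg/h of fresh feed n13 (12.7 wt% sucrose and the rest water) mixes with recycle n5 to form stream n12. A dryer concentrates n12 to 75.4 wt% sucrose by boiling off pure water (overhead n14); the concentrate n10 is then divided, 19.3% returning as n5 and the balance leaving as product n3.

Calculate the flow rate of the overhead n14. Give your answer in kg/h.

Overall sucrose balance (none leaves overhead): sucrose in fresh feed = sucrose in product, i.e. 1710×0.127 = (1−0.193)·n10·0.754.
n10 = 217.17/(0.754×0.807) = 356.91 kg/h.
Recycle n5 = 0.193×356.91 = 68.883 kg/h.
Combined feed n12 = 1710 + 68.883 = 1778.9 kg/h.
Overhead n14 = n12 − n10 = 1778.9 − 356.91 = 1422 kg/h.

1422 kg/h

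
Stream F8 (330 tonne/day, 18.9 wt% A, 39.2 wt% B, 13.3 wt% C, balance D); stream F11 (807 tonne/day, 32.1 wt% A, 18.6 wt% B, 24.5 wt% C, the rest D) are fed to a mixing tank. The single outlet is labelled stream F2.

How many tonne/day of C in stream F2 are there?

C out = C in = 330×0.133 + 807×0.245 = 241.61 tonne/day.

241.6 tonne/day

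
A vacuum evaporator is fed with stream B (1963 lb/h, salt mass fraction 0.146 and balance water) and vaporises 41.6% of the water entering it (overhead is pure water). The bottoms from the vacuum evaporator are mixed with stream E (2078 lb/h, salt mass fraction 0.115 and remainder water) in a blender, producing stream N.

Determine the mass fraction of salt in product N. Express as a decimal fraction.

0.157

Vapour removed = 0.416×0.854×1963 = 697.38 lb/h; concentrate = 1265.6 lb/h.
salt reaching the mixer = 286.6 (from concentrate) + 2078×0.115 = 525.57 lb/h.
Product flow = 1265.6 + 2078 = 3343.6 lb/h; salt fraction = 0.157.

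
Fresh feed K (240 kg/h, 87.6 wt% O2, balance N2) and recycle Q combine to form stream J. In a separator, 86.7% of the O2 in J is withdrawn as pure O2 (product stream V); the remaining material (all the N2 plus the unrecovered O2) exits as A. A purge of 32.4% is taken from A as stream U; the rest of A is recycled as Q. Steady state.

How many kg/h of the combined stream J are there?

322.9 kg/h

N2 enters only via K and leaves only via the purge: 240×0.124 = 0.324×(N2 in A), and the separator passes all N2, so N2 in J = N2 in A = 91.852 kg/h.
O2 in J: m_A = 240×0.876 + (1−0.324)·(1−0.867)·m_A, so m_A = 210.24/0.9101 = 231.01 kg/h.
J = 231.01 + 91.852 = 322.86 kg/h.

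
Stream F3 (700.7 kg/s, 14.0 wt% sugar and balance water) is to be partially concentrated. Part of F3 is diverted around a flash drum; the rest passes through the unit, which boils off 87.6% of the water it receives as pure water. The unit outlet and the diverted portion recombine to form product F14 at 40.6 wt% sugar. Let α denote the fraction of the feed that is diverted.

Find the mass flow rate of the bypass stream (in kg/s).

All 700.7×0.140 = 98.098 kg/s of sugar reaches F14, so F14 = 98.098/0.406 = 241.62 kg/s and vapour = 459.08 kg/s.
The evaporator receives (1−α)·700.7 of feed at 0.860 water and removes 0.876 of that water:
0.876×0.860×(1−α)×700.7 = 459.08
(1−α) = 459.08/527.88 = 0.8697;  α = 0.1303.
Bypass flow = 0.1303×700.7 = 91.324 kg/s.

91.32 kg/s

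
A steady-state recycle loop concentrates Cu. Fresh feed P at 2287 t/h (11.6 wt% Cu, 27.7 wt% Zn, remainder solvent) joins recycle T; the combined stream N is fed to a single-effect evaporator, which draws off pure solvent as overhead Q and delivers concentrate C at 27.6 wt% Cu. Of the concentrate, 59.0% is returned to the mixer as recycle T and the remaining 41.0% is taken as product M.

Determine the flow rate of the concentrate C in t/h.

2344 t/h

Overall Cu balance (none leaves overhead): Cu in fresh feed = Cu in product, i.e. 2287×0.116 = (1−0.590)·C·0.276.
C = 265.29/(0.276×0.410) = 2344.4 t/h.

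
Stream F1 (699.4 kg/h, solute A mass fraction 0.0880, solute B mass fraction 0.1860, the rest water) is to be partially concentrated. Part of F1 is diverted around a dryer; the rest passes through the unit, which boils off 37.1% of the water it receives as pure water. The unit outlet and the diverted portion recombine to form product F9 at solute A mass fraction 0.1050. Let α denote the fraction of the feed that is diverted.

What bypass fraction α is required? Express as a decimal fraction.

0.399

All 699.4×0.088 = 61.547 kg/h of solute A reaches F9, so F9 = 61.547/0.105 = 586.16 kg/h and vapour = 113.24 kg/h.
The evaporator receives (1−α)·699.4 of feed at 0.726 water and removes 0.371 of that water:
0.371×0.726×(1−α)×699.4 = 113.24
(1−α) = 113.24/188.38 = 0.6011;  α = 0.3989.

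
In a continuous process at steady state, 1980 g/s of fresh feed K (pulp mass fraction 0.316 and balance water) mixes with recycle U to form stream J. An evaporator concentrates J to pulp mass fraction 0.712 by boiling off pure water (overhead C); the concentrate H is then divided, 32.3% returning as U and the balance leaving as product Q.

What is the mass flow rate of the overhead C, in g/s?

1101 g/s

Overall pulp balance (none leaves overhead): pulp in fresh feed = pulp in product, i.e. 1980×0.316 = (1−0.323)·H·0.712.
H = 625.68/(0.712×0.677) = 1298 g/s.
Recycle U = 0.323×1298 = 419.26 g/s.
Combined feed J = 1980 + 419.26 = 2399.3 g/s.
Overhead C = J − H = 2399.3 − 1298 = 1101.2 g/s.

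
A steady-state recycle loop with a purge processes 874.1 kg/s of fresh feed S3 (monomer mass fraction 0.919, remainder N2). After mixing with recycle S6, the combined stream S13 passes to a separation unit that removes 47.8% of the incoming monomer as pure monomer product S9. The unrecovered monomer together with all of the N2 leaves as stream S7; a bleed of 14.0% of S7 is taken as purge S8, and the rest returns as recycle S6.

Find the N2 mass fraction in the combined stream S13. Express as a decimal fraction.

0.258

N2 enters only via S3 and leaves only via the purge: 874.1×0.081 = 0.140×(N2 in S7), and the separation unit passes all N2, so N2 in S13 = N2 in S7 = 505.73 kg/s.
monomer in S13: m_A = 874.1×0.919 + (1−0.140)·(1−0.478)·m_A, so m_A = 803.3/0.5511 = 1457.7 kg/s.
S13 = 1457.7 + 505.73 = 1963.4 kg/s.
N2 fraction in S13 = 505.73/1963.4 = 0.258.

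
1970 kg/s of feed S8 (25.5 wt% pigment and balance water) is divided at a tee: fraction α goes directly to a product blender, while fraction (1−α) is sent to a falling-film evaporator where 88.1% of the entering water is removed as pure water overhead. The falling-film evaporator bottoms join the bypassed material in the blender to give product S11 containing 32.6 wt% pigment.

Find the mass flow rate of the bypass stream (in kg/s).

All 1970×0.255 = 502.35 kg/s of pigment reaches S11, so S11 = 502.35/0.326 = 1541 kg/s and vapour = 429.05 kg/s.
The evaporator receives (1−α)·1970 of feed at 0.745 water and removes 0.881 of that water:
0.881×0.745×(1−α)×1970 = 429.05
(1−α) = 429.05/1293 = 0.3318;  α = 0.6682.
Bypass flow = 0.6682×1970 = 1316.3 kg/s.

1316 kg/s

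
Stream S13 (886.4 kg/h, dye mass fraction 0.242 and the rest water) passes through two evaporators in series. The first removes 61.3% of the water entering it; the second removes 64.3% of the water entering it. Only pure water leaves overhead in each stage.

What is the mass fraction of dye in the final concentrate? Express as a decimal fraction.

water in feed = 886.4×0.758 = 671.89 kg/h.
After stage 1: water left = (1−0.613)×671.89 = 260.02; stream total = 474.53 kg/h.
After stage 2: water left = (1−0.643)×260.02 = 92.828; final concentrate = 307.34 kg/h.
dye fraction = 214.51/307.34 = 0.698.

0.698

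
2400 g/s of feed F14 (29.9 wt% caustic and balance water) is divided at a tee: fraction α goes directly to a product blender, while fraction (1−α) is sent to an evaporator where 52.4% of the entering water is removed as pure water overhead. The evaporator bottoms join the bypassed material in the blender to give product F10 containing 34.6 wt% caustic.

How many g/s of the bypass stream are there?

All 2400×0.299 = 717.6 g/s of caustic reaches F10, so F10 = 717.6/0.346 = 2074 g/s and vapour = 326.01 g/s.
The evaporator receives (1−α)·2400 of feed at 0.701 water and removes 0.524 of that water:
0.524×0.701×(1−α)×2400 = 326.01
(1−α) = 326.01/881.58 = 0.3698;  α = 0.6302.
Bypass flow = 0.6302×2400 = 1512.5 g/s.

1512 g/s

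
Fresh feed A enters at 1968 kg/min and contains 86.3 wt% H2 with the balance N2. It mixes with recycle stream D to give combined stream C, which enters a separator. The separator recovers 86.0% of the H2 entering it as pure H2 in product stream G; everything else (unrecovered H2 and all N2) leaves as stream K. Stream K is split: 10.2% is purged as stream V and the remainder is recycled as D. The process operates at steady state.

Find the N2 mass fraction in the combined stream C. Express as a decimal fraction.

N2 enters only via A and leaves only via the purge: 1968×0.137 = 0.102×(N2 in K), and the separator passes all N2, so N2 in C = N2 in K = 2643.3 kg/min.
H2 in C: m_A = 1968×0.863 + (1−0.102)·(1−0.860)·m_A, so m_A = 1698.4/0.8743 = 1942.6 kg/min.
C = 1942.6 + 2643.3 = 4585.9 kg/min.
N2 fraction in C = 2643.3/4585.9 = 0.5764.

0.5764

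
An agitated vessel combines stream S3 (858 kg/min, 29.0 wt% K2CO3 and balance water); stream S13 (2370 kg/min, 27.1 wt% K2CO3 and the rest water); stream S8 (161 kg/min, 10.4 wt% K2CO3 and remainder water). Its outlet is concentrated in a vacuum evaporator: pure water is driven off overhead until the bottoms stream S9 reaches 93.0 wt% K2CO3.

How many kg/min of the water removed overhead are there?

2413 kg/min

K2CO3 entering = 858×0.290 + 2370×0.271 + 161×0.104 = 907.83 kg/min.
All K2CO3 reports to S9, so S9 = 907.83/0.930 = 976.17 kg/min.
Total feed = 3389 kg/min; overhead = 3389 − 976.17 = 2412.8 kg/min.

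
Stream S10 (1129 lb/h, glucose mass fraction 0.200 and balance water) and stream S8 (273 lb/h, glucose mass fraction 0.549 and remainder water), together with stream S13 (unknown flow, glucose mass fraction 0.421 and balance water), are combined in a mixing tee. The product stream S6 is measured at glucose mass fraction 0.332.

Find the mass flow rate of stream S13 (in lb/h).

1009 lb/h

Let S13 be the unknown flow. Total out = 1402 + S13.
glucose balance: 375.68 + 0.421·S13 = 0.332·(1402 + S13)
(0.421 − 0.332)·S13 = 0.332×1402 − 375.68 = 89.787
S13 = 89.787 / 0.089 = 1008.8 lb/h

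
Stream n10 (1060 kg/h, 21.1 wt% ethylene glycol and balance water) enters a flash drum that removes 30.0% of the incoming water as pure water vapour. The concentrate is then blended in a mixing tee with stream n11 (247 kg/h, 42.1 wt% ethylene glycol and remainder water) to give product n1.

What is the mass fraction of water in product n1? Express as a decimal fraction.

Vapour removed = 0.300×0.789×1060 = 250.9 kg/h; concentrate = 809.1 kg/h.
water reaching the mixer = 585.44 (from concentrate) + 247×0.579 = 728.45 kg/h.
Product flow = 809.1 + 247 = 1056.1 kg/h; water fraction = 0.6898.

0.6898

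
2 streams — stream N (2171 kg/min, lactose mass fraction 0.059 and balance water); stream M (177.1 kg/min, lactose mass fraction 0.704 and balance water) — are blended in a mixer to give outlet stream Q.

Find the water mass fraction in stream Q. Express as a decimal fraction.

0.892

Total flow out = 2171 + 177.1 = 2348.1 kg/min.
water in = 2171×0.941 + 177.1×0.296 = 2095.3 kg/min.
water mass fraction in Q = 2095.3/2348.1 = 0.892.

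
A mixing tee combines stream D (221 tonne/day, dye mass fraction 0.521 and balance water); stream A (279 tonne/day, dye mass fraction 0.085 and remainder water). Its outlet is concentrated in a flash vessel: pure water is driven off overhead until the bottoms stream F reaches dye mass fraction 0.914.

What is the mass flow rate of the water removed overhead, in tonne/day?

348.1 tonne/day

dye entering = 221×0.521 + 279×0.085 = 138.86 tonne/day.
All dye reports to F, so F = 138.86/0.914 = 151.92 tonne/day.
Total feed = 500 tonne/day; overhead = 500 − 151.92 = 348.08 tonne/day.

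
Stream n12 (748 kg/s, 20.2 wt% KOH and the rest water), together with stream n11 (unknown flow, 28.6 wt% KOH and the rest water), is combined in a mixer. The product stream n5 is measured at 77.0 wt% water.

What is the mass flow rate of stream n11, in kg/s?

374 kg/s

Let n11 be the unknown flow. Total out = 748 + n11.
water balance: 596.9 + 0.714·n11 = 0.770·(748 + n11)
(0.714 − 0.770)·n11 = 0.770×748 − 596.9 = -20.944
n11 = -20.944 / -0.056 = 374 kg/s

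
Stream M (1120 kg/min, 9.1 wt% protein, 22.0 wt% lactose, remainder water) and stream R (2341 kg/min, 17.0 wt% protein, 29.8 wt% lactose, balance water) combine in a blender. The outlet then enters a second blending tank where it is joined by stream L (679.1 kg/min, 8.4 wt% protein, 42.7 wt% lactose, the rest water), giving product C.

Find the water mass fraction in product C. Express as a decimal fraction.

0.567

Overall, product flow = 4140.1 kg/min.
water in = 1120×0.689 + 2341×0.532 + 679.1×0.489 = 2349.2 kg/min.
water fraction in C = 0.567.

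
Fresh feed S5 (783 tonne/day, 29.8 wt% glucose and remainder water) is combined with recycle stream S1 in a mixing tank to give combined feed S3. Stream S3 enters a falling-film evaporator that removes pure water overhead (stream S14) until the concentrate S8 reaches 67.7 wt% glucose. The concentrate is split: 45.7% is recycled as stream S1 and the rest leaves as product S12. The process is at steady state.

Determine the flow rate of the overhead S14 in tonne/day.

438.3 tonne/day

Overall glucose balance (none leaves overhead): glucose in fresh feed = glucose in product, i.e. 783×0.298 = (1−0.457)·S8·0.677.
S8 = 233.33/(0.677×0.543) = 634.73 tonne/day.
Recycle S1 = 0.457×634.73 = 290.07 tonne/day.
Combined feed S3 = 783 + 290.07 = 1073.1 tonne/day.
Overhead S14 = S3 − S8 = 1073.1 − 634.73 = 438.34 tonne/day.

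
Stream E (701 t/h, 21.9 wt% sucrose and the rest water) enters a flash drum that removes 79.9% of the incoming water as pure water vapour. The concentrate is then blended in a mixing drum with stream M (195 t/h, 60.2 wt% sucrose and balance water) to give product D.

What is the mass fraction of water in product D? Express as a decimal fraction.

Vapour removed = 0.799×0.781×701 = 437.44 t/h; concentrate = 263.56 t/h.
water reaching the mixer = 110.04 (from concentrate) + 195×0.398 = 187.65 t/h.
Product flow = 263.56 + 195 = 458.56 t/h; water fraction = 0.409.

0.409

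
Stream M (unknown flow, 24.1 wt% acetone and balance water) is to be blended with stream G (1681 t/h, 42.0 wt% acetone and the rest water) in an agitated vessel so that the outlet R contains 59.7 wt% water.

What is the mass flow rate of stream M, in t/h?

Let M be the unknown flow. Total out = 1681 + M.
water balance: 974.98 + 0.759·M = 0.597·(1681 + M)
(0.759 − 0.597)·M = 0.597×1681 − 974.98 = 28.577
M = 28.577 / 0.162 = 176.4 t/h

176.4 t/h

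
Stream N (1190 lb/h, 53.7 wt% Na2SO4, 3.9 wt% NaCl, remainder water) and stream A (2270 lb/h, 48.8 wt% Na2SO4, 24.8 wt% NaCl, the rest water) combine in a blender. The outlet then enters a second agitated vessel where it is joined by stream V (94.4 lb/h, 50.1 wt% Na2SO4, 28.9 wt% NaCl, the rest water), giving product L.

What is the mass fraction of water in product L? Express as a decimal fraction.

Overall, product flow = 3554.4 lb/h.
water in = 1190×0.424 + 2270×0.264 + 94.4×0.210 = 1123.7 lb/h.
water fraction in L = 0.316.

0.316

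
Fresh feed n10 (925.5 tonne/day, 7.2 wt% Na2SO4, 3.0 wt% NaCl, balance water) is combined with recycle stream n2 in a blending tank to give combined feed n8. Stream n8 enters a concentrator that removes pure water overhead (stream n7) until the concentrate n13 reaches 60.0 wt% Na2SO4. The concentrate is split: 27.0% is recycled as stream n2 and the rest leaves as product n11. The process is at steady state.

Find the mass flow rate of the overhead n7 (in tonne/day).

Overall Na2SO4 balance (none leaves overhead): Na2SO4 in fresh feed = Na2SO4 in product, i.e. 925.5×0.072 = (1−0.270)·n13·0.600.
n13 = 66.636/(0.600×0.730) = 152.14 tonne/day.
Recycle n2 = 0.270×152.14 = 41.077 tonne/day.
Combined feed n8 = 925.5 + 41.077 = 966.58 tonne/day.
Overhead n7 = n8 − n13 = 966.58 − 152.14 = 814.44 tonne/day.

814.4 tonne/day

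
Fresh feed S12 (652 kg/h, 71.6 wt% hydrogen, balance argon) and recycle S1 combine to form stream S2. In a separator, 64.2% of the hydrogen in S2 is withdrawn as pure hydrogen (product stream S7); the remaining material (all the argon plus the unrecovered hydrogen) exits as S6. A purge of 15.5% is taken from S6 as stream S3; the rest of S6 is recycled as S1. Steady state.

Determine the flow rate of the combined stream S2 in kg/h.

1864 kg/h

argon enters only via S12 and leaves only via the purge: 652×0.284 = 0.155×(argon in S6), and the separator passes all argon, so argon in S2 = argon in S6 = 1194.6 kg/h.
hydrogen in S2: m_A = 652×0.716 + (1−0.155)·(1−0.642)·m_A, so m_A = 466.83/0.6975 = 669.3 kg/h.
S2 = 669.3 + 1194.6 = 1863.9 kg/h.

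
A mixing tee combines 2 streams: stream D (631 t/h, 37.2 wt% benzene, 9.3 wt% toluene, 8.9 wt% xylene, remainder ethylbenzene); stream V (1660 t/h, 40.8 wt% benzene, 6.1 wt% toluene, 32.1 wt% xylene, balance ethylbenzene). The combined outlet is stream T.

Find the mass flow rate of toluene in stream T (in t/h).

159.9 t/h

toluene out = toluene in = 631×0.093 + 1660×0.061 = 159.94 t/h.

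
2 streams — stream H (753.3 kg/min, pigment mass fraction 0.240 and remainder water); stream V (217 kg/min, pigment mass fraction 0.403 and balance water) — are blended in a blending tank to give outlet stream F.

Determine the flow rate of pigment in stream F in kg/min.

pigment out = pigment in = 753.3×0.240 + 217×0.403 = 268.24 kg/min.

268.2 kg/min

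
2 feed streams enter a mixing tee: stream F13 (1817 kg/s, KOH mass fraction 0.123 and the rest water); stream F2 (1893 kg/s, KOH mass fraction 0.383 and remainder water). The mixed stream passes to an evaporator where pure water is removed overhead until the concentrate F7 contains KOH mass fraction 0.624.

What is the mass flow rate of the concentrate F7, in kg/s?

KOH entering = 1817×0.123 + 1893×0.383 = 948.51 kg/s.
All KOH reports to F7, so F7 = 948.51/0.624 = 1520 kg/s.

1520 kg/s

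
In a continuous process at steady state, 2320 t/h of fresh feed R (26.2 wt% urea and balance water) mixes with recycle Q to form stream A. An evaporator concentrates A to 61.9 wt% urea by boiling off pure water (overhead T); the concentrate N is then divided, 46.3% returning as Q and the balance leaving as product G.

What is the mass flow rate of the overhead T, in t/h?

1338 t/h

Overall urea balance (none leaves overhead): urea in fresh feed = urea in product, i.e. 2320×0.262 = (1−0.463)·N·0.619.
N = 607.84/(0.619×0.537) = 1828.6 t/h.
Recycle Q = 0.463×1828.6 = 846.65 t/h.
Combined feed A = 2320 + 846.65 = 3166.7 t/h.
Overhead T = A − N = 3166.7 − 1828.6 = 1338 t/h.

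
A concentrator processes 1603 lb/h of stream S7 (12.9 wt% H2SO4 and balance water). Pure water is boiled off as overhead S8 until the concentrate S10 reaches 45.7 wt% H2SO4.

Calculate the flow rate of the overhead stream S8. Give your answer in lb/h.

H2SO4 is conserved: 1603×0.129 = 206.79 lb/h all reports to the concentrate.
Concentrate = 206.79/(target fraction) = 452.49 lb/h.
Overhead = 1603 − 452.49 = 1150.5 lb/h.

1151 lb/h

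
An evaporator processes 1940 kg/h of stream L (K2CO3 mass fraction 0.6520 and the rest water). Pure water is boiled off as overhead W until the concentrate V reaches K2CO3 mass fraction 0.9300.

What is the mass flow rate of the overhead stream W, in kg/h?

K2CO3 is conserved: 1940×0.652 = 1264.9 kg/h all reports to the concentrate.
Concentrate = 1264.9/(target fraction) = 1360.1 kg/h.
Overhead = 1940 − 1360.1 = 579.91 kg/h.

579.9 kg/h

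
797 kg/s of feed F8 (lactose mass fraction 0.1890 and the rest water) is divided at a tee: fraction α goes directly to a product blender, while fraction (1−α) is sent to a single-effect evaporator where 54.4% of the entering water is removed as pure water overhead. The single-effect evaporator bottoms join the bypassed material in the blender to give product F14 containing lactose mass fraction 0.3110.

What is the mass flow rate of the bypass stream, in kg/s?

All 797×0.189 = 150.63 kg/s of lactose reaches F14, so F14 = 150.63/0.311 = 484.35 kg/s and vapour = 312.65 kg/s.
The evaporator receives (1−α)·797 of feed at 0.811 water and removes 0.544 of that water:
0.544×0.811×(1−α)×797 = 312.65
(1−α) = 312.65/351.62 = 0.8892;  α = 0.1108.
Bypass flow = 0.1108×797 = 88.34 kg/s.

88.34 kg/s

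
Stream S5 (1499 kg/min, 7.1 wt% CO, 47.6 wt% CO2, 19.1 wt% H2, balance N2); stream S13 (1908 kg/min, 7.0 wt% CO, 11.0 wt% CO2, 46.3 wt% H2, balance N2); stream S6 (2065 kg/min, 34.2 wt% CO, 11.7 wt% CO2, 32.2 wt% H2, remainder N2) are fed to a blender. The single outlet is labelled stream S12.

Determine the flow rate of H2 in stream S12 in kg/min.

1835 kg/min

H2 out = H2 in = 1499×0.191 + 1908×0.463 + 2065×0.322 = 1834.6 kg/min.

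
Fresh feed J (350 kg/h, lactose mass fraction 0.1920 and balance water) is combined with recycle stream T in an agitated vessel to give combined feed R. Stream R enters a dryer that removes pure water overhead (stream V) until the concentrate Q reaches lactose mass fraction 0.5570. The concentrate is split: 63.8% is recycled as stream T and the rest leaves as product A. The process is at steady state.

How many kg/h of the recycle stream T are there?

Overall lactose balance (none leaves overhead): lactose in fresh feed = lactose in product, i.e. 350×0.192 = (1−0.638)·Q·0.557.
Q = 67.2/(0.557×0.362) = 333.28 kg/h.
Recycle T = 0.638×333.28 = 212.63 kg/h.

212.6 kg/h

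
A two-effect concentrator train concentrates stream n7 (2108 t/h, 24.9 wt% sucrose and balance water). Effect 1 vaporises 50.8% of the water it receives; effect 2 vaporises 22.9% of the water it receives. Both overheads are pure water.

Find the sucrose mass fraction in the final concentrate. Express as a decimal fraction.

water in feed = 2108×0.751 = 1583.1 t/h.
After stage 1: water left = (1−0.508)×1583.1 = 778.89; stream total = 1303.8 t/h.
After stage 2: water left = (1−0.229)×778.89 = 600.52; final concentrate = 1125.4 t/h.
sucrose fraction = 524.89/1125.4 = 0.466.

0.466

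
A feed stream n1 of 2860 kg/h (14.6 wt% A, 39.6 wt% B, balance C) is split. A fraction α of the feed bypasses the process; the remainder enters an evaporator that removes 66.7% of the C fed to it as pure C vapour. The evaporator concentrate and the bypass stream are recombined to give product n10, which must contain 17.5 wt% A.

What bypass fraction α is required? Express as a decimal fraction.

All 2860×0.146 = 417.56 kg/h of A reaches n10, so n10 = 417.56/0.175 = 2386.1 kg/h and vapour = 473.94 kg/h.
The evaporator receives (1−α)·2860 of feed at 0.458 C and removes 0.667 of that C:
0.667×0.458×(1−α)×2860 = 473.94
(1−α) = 473.94/873.69 = 0.5425;  α = 0.4575.

0.458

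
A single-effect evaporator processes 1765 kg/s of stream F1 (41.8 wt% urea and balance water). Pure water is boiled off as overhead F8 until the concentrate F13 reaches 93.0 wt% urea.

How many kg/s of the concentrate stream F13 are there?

793.3 kg/s

urea is conserved: 1765×0.418 = 737.77 kg/s all reports to the concentrate.
Concentrate = 737.77/(target fraction) = 793.3 kg/s.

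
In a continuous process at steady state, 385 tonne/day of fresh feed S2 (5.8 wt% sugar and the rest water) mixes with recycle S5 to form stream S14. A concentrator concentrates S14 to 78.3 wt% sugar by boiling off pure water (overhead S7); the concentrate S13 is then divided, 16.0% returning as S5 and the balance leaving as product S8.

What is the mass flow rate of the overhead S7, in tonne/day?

356.5 tonne/day

Overall sugar balance (none leaves overhead): sugar in fresh feed = sugar in product, i.e. 385×0.058 = (1−0.160)·S13·0.783.
S13 = 22.33/(0.783×0.840) = 33.951 tonne/day.
Recycle S5 = 0.160×33.951 = 5.4321 tonne/day.
Combined feed S14 = 385 + 5.4321 = 390.43 tonne/day.
Overhead S7 = S14 − S13 = 390.43 − 33.951 = 356.48 tonne/day.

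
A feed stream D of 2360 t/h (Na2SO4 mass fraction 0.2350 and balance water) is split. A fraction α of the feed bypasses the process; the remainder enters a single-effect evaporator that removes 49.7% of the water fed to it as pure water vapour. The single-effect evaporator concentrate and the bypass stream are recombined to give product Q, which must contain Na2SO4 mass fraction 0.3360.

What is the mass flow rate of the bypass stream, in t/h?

All 2360×0.235 = 554.6 t/h of Na2SO4 reaches Q, so Q = 554.6/0.336 = 1650.6 t/h and vapour = 709.4 t/h.
The evaporator receives (1−α)·2360 of feed at 0.765 water and removes 0.497 of that water:
0.497×0.765×(1−α)×2360 = 709.4
(1−α) = 709.4/897.28 = 0.7906;  α = 0.2094.
Bypass flow = 0.2094×2360 = 494.15 t/h.

494.2 t/h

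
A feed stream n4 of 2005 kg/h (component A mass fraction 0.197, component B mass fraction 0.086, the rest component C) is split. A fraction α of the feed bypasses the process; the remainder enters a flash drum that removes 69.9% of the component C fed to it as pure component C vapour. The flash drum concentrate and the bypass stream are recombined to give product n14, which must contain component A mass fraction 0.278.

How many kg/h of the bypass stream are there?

839.4 kg/h

All 2005×0.197 = 394.99 kg/h of component A reaches n14, so n14 = 394.99/0.278 = 1420.8 kg/h and vapour = 584.19 kg/h.
The evaporator receives (1−α)·2005 of feed at 0.717 component C and removes 0.699 of that component C:
0.699×0.717×(1−α)×2005 = 584.19
(1−α) = 584.19/1004.9 = 0.5814;  α = 0.4186.
Bypass flow = 0.4186×2005 = 839.38 kg/h.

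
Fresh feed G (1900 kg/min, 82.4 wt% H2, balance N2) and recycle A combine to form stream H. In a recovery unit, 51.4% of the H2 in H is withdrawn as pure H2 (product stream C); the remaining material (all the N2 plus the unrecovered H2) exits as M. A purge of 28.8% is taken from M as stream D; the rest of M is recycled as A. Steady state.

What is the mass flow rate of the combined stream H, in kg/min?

N2 enters only via G and leaves only via the purge: 1900×0.176 = 0.288×(N2 in M), and the recovery unit passes all N2, so N2 in H = N2 in M = 1161.1 kg/min.
H2 in H: m_A = 1900×0.824 + (1−0.288)·(1−0.514)·m_A, so m_A = 1565.6/0.6540 = 2394 kg/min.
H = 2394 + 1161.1 = 3555.1 kg/min.

3555 kg/min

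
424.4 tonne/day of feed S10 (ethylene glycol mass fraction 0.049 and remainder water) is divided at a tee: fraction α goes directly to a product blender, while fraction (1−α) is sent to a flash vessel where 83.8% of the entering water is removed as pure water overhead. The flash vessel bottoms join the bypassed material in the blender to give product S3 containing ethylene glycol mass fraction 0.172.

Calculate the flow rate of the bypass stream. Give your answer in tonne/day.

43.57 tonne/day

All 424.4×0.049 = 20.796 tonne/day of ethylene glycol reaches S3, so S3 = 20.796/0.172 = 120.9 tonne/day and vapour = 303.5 tonne/day.
The evaporator receives (1−α)·424.4 of feed at 0.951 water and removes 0.838 of that water:
0.838×0.951×(1−α)×424.4 = 303.5
(1−α) = 303.5/338.22 = 0.8973;  α = 0.1027.
Bypass flow = 0.1027×424.4 = 43.573 tonne/day.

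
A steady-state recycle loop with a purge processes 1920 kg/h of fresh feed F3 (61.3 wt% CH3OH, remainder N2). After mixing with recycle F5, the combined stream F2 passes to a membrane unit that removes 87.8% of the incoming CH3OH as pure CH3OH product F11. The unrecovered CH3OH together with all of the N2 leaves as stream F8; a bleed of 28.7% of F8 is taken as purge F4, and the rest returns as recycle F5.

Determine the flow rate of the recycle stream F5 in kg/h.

N2 enters only via F3 and leaves only via the purge: 1920×0.387 = 0.287×(N2 in F8), and the membrane unit passes all N2, so N2 in F2 = N2 in F8 = 2589 kg/h.
CH3OH in F2: m_A = 1920×0.613 + (1−0.287)·(1−0.878)·m_A, so m_A = 1177/0.9130 = 1289.1 kg/h.
F8 = (1−0.878)×1289.1 + 2589 = 2746.3 kg/h.
Recycle F5 = (1−0.287)×2746.3 = 1958.1 kg/h.

1958 kg/h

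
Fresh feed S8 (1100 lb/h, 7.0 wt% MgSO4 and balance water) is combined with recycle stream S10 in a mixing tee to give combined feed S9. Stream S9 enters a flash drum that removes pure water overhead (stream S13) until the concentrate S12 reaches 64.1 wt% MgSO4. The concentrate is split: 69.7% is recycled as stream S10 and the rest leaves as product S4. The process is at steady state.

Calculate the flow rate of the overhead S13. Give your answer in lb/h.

979.9 lb/h

Overall MgSO4 balance (none leaves overhead): MgSO4 in fresh feed = MgSO4 in product, i.e. 1100×0.070 = (1−0.697)·S12·0.641.
S12 = 77/(0.641×0.303) = 396.45 lb/h.
Recycle S10 = 0.697×396.45 = 276.33 lb/h.
Combined feed S9 = 1100 + 276.33 = 1376.3 lb/h.
Overhead S13 = S9 − S12 = 1376.3 − 396.45 = 979.88 lb/h.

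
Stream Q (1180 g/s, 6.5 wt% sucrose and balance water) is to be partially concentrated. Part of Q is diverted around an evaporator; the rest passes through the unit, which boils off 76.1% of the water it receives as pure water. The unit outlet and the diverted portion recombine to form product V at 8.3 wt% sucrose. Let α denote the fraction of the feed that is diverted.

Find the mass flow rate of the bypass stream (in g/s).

820.3 g/s

All 1180×0.065 = 76.7 g/s of sucrose reaches V, so V = 76.7/0.083 = 924.1 g/s and vapour = 255.9 g/s.
The evaporator receives (1−α)·1180 of feed at 0.935 water and removes 0.761 of that water:
0.761×0.935×(1−α)×1180 = 255.9
(1−α) = 255.9/839.61 = 0.3048;  α = 0.6952.
Bypass flow = 0.6952×1180 = 820.35 g/s.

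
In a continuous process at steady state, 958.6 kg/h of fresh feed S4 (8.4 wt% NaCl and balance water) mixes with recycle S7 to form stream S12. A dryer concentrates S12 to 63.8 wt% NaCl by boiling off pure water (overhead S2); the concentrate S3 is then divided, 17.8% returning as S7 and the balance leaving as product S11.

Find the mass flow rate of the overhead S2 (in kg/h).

832.4 kg/h

Overall NaCl balance (none leaves overhead): NaCl in fresh feed = NaCl in product, i.e. 958.6×0.084 = (1−0.178)·S3·0.638.
S3 = 80.522/(0.638×0.822) = 153.54 kg/h.
Recycle S7 = 0.178×153.54 = 27.33 kg/h.
Combined feed S12 = 958.6 + 27.33 = 985.93 kg/h.
Overhead S2 = S12 − S3 = 985.93 − 153.54 = 832.39 kg/h.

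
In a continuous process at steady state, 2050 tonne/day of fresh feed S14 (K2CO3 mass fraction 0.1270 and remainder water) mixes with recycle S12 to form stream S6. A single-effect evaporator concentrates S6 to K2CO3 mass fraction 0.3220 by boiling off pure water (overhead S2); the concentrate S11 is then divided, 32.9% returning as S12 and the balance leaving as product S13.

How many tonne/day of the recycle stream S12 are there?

Overall K2CO3 balance (none leaves overhead): K2CO3 in fresh feed = K2CO3 in product, i.e. 2050×0.127 = (1−0.329)·S11·0.322.
S11 = 260.35/(0.322×0.671) = 1205 tonne/day.
Recycle S12 = 0.329×1205 = 396.44 tonne/day.

396.4 tonne/day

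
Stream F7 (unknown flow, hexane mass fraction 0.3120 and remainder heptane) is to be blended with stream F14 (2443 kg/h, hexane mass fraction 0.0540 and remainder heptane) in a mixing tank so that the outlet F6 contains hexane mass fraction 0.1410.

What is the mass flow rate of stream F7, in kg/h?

1243 kg/h

Let F7 be the unknown flow. Total out = 2443 + F7.
hexane balance: 131.92 + 0.312·F7 = 0.141·(2443 + F7)
(0.312 − 0.141)·F7 = 0.141×2443 − 131.92 = 212.54
F7 = 212.54 / 0.171 = 1242.9 kg/h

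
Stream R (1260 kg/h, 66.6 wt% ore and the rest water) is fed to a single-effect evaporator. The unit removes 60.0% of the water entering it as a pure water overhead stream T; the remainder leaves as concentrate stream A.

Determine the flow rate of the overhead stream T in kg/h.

water entering = 1260×0.334 = 420.84 kg/h; overhead removed = 0.600×420.84 = 252.5 kg/h.

252.5 kg/h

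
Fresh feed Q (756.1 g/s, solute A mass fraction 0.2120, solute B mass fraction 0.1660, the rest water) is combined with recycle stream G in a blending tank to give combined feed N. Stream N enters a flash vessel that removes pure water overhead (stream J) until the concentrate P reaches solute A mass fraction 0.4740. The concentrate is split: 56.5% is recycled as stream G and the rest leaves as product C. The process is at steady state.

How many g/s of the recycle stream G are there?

Overall solute A balance (none leaves overhead): solute A in fresh feed = solute A in product, i.e. 756.1×0.212 = (1−0.565)·P·0.474.
P = 160.29/(0.474×0.435) = 777.41 g/s.
Recycle G = 0.565×777.41 = 439.23 g/s.

439.2 g/s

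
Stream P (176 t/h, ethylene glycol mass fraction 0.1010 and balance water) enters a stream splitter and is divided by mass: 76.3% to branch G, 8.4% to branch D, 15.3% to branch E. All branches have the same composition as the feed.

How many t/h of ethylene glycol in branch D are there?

Branch D total = 0.084×176 = 14.784 t/h.
ethylene glycol in D = 0.101×14.784 = 1.4932 t/h.

1.493 t/h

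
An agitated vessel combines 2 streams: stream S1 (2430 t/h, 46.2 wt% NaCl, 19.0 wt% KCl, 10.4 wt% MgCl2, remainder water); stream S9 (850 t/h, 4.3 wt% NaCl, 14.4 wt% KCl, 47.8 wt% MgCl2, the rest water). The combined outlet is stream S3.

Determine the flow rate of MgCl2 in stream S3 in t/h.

659 t/h

MgCl2 out = MgCl2 in = 2430×0.104 + 850×0.478 = 659.02 t/h.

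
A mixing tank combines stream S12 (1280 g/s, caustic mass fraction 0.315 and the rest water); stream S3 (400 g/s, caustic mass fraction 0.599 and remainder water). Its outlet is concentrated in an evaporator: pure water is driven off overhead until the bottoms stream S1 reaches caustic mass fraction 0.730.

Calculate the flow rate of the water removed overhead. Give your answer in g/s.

caustic entering = 1280×0.315 + 400×0.599 = 642.8 g/s.
All caustic reports to S1, so S1 = 642.8/0.730 = 880.55 g/s.
Total feed = 1680 g/s; overhead = 1680 − 880.55 = 799.45 g/s.

799.5 g/s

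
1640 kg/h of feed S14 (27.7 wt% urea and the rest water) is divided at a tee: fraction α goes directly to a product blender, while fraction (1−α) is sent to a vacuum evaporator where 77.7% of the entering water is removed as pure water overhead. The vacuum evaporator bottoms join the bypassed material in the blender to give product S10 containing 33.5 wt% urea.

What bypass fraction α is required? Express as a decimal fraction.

0.692

All 1640×0.277 = 454.28 kg/h of urea reaches S10, so S10 = 454.28/0.335 = 1356.1 kg/h and vapour = 283.94 kg/h.
The evaporator receives (1−α)·1640 of feed at 0.723 water and removes 0.777 of that water:
0.777×0.723×(1−α)×1640 = 283.94
(1−α) = 283.94/921.3 = 0.3082;  α = 0.6918.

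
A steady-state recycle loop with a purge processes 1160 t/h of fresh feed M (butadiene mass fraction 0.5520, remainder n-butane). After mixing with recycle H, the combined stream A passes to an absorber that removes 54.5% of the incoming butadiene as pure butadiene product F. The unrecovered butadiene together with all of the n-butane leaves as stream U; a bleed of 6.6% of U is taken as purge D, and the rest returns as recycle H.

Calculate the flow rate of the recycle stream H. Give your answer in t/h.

7827 t/h

n-butane enters only via M and leaves only via the purge: 1160×0.448 = 0.066×(n-butane in U), and the absorber passes all n-butane, so n-butane in A = n-butane in U = 7873.9 t/h.
butadiene in A: m_A = 1160×0.552 + (1−0.066)·(1−0.545)·m_A, so m_A = 640.32/0.5750 = 1113.5 t/h.
U = (1−0.545)×1113.5 + 7873.9 = 8380.6 t/h.
Recycle H = (1−0.066)×8380.6 = 7827.5 t/h.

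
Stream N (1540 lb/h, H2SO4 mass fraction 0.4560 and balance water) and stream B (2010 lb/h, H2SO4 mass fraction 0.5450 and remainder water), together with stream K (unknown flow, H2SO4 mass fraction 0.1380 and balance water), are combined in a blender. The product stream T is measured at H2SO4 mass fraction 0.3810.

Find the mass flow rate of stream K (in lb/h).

1832 lb/h

Let K be the unknown flow. Total out = 3550 + K.
H2SO4 balance: 1797.7 + 0.138·K = 0.381·(3550 + K)
(0.138 − 0.381)·K = 0.381×3550 − 1797.7 = -445.14
K = -445.14 / -0.243 = 1831.9 lb/h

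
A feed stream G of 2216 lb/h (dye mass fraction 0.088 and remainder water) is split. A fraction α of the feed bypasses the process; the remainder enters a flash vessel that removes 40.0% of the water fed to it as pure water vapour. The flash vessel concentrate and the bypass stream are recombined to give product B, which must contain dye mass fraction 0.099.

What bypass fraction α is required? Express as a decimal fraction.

0.695

All 2216×0.088 = 195.01 lb/h of dye reaches B, so B = 195.01/0.099 = 1969.8 lb/h and vapour = 246.22 lb/h.
The evaporator receives (1−α)·2216 of feed at 0.912 water and removes 0.400 of that water:
0.400×0.912×(1−α)×2216 = 246.22
(1−α) = 246.22/808.4 = 0.3046;  α = 0.6954.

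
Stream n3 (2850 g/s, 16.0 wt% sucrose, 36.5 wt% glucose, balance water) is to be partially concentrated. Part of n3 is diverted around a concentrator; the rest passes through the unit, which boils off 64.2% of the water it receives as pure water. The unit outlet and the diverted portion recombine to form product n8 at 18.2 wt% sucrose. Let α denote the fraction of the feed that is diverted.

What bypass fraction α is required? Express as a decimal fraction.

0.604

All 2850×0.160 = 456 g/s of sucrose reaches n8, so n8 = 456/0.182 = 2505.5 g/s and vapour = 344.51 g/s.
The evaporator receives (1−α)·2850 of feed at 0.475 water and removes 0.642 of that water:
0.642×0.475×(1−α)×2850 = 344.51
(1−α) = 344.51/869.11 = 0.3964;  α = 0.6036.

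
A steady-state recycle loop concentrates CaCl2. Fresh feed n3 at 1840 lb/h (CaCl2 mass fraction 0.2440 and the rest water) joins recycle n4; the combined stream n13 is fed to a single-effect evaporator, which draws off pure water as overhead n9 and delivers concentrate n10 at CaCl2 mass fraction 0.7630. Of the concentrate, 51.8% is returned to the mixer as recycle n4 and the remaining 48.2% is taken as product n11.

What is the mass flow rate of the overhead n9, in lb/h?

1252 lb/h

Overall CaCl2 balance (none leaves overhead): CaCl2 in fresh feed = CaCl2 in product, i.e. 1840×0.244 = (1−0.518)·n10·0.763.
n10 = 448.96/(0.763×0.482) = 1220.8 lb/h.
Recycle n4 = 0.518×1220.8 = 632.36 lb/h.
Combined feed n13 = 1840 + 632.36 = 2472.4 lb/h.
Overhead n9 = n13 − n10 = 2472.4 − 1220.8 = 1251.6 lb/h.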